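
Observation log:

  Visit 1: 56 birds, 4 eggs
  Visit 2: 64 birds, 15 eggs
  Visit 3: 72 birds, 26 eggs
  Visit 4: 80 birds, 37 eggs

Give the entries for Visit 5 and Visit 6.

Birds: +8 each step, so 56, 64, 72, 80 → 88 → 96.
Eggs: +11 each step, so 4, 15, 26, 37 → 48 → 59.
So the next two rows are 88 birds, 48 eggs and 96 birds, 59 eggs.

88 birds, 48 eggs; 96 birds, 59 eggs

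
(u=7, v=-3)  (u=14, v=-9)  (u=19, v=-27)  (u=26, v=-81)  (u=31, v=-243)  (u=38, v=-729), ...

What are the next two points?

(u=43, v=-2187), (u=50, v=-6561)

U: alternating steps +7, +5, +7, +5, …, so 7, 14, 19, 26, 31, 38 → 43 → 50.
V: ×3 each step; -3, -9, -27, -81, -243, -729 → -2187 → -6561.
Putting the parts together: (u=43, v=-2187) and then (u=50, v=-6561).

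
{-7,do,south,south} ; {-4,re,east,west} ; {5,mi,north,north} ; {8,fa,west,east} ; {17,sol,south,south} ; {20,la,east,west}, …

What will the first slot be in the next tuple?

First slot: -7, -4, 5, 8, 17, 20 → 29 (alternating steps +3, +9, +3, +9, …).

29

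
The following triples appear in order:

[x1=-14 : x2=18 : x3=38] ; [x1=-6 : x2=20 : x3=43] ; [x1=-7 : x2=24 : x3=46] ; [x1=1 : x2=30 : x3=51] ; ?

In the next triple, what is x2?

38

X1: alternating steps +8, −1, +8, −1, …, so -14, -6, -7, 1 → 0.
For the x2, differences are 2, 4, 6, … (increasing by 2 each time): 18, 20, 24, 30 → 38.
For the x3, alternating steps +5, +3, +5, +3, …: 38, 43, 46, 51 → 54.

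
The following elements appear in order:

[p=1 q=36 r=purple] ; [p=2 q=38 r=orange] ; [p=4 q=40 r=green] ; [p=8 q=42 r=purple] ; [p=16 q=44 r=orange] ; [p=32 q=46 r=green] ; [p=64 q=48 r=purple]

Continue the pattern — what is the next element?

P: ×2 each step, so 1, 2, 4, 8, 16, 32, 64 → 128.
For the q, +2 each step: 36, 38, 40, 42, 44, 46, 48 → 50.
For the r, repeats purple → orange → green: purple, orange, green, purple, orange, green, purple → orange.
Combining the parts gives [p=128 q=50 r=orange].

[p=128 q=50 r=orange]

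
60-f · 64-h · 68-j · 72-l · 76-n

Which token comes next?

80-p

First component: +4 each step; 60, 64, 68, 72, 76 → 80.
For the letter, letters move forward 2 places in the alphabet: f, h, j, l, n → p.
So the next token is 80-p.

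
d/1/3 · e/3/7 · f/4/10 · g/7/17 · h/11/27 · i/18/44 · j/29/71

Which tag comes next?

Letter: letters move forward 1 place in the alphabet; d, e, f, g, h, i, j → k.
Second component: each term is the sum of the two before it, so 1, 3, 4, 7, 11, 18, 29 → 47.
Third component: each term is the sum of the two before it; 3, 7, 10, 17, 27, 44, 71 → 115.
So the next tag is k/47/115.

k/47/115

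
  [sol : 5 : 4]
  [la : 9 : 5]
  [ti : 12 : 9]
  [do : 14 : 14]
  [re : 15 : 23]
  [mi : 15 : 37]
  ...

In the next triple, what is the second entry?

14

Second entry: differences are 4, 3, 2, … (decreasing by 1 each time); 5, 9, 12, 14, 15, 15 → 14.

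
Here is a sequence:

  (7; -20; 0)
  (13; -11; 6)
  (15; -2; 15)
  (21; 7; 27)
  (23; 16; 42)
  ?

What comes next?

First slot: alternating steps +6, +2, +6, +2, …; 7, 13, 15, 21, 23 → 29.
Second slot goes -20, -11, -2, 7, 16 → 25 (+9 each step).
Third slot: differences are 6, 9, 12, … (increasing by 3 each time); 0, 6, 15, 27, 42 → 60.
Putting it together: (29; 25; 60).

(29; 25; 60)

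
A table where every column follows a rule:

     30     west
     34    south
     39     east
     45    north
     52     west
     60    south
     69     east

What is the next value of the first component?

79

First component: 30, 34, 39, 45, 52, 60, 69 → 79 (differences are 4, 5, 6, … (increasing by 1 each time)).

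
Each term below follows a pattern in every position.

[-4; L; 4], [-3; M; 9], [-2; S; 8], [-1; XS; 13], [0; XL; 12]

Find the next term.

[1; L; 17]

First part: +1 each step, so -4, -3, -2, -1, 0 → 1.
Size: L, M, S, XS, XL → L (runs backward through clothing sizes XS→XL).
Third part — alternating steps +5, −1, +5, −1, …: 4, 9, 8, 13, 12 → 17.
Putting it together: [1; L; 17].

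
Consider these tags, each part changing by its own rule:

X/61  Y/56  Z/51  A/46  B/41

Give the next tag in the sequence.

C/36

Letter: letters move forward 1 place in the alphabet, wrapping Z→A; X, Y, Z, A, B → C.
Second component: 61, 56, 51, 46, 41 → 36 (−5 each step).
Putting it together: C/36.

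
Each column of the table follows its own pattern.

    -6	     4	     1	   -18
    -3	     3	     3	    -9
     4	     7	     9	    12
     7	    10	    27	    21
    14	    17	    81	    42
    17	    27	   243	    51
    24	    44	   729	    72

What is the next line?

First component: -6, -3, 4, 7, 14, 17, 24 → 27 (alternating steps +3, +7, +3, +7, …).
Second component — each term is the sum of the two before it: 4, 3, 7, 10, 17, 27, 44 → 71.
Third component: ×3 each step, so 1, 3, 9, 27, 81, 243, 729 → 2187.
Fourth component: -18, -9, 12, 21, 42, 51, 72 → 81 (always 3 × the first component).
So the next line is 27  71  2187  81.

27  71  2187  81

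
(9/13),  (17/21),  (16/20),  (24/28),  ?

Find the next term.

First entry — alternating steps +8, −1, +8, −1, …: 9, 17, 16, 24 → 23.
Second entry — always 4 more than the first entry: 13, 21, 20, 28 → 27.
Combining the parts gives (23/27).

(23/27)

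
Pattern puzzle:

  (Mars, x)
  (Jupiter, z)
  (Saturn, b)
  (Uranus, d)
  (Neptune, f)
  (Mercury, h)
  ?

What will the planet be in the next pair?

Venus

Planet: runs through the planets Mercury→Neptune, so Mars, Jupiter, Saturn, Uranus, Neptune, Mercury → Venus.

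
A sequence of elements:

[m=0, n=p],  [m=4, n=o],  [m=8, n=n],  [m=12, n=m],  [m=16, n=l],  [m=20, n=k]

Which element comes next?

M goes 0, 4, 8, 12, 16, 20 → 24 (+4 each step).
For the n, letters move back 1 place in the alphabet: p, o, n, m, l, k → j.
Combining the parts gives [m=24, n=j].

[m=24, n=j]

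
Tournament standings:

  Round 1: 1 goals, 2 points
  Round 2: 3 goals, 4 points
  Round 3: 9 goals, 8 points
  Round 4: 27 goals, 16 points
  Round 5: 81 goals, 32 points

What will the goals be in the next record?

Goals — ×3 each step: 1, 3, 9, 27, 81 → 243.

243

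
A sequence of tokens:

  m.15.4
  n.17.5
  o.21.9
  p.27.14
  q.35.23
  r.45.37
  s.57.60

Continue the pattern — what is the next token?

t.71.97

Letter: m, n, o, p, q, r, s → t (letters move forward 1 place in the alphabet).
Second component — differences are 2, 4, 6, … (increasing by 2 each time): 15, 17, 21, 27, 35, 45, 57 → 71.
Third component: 4, 5, 9, 14, 23, 37, 60 → 97 (each term is the sum of the two before it).
So the next token is t.71.97.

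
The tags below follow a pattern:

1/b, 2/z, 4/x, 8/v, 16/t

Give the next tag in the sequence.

First component: 1, 2, 4, 8, 16 → 32 (×2 each step).
Letter: letters move back 2 places in the alphabet, wrapping A→Z; b, z, x, v, t → r.
Putting it together: 32/r.

32/r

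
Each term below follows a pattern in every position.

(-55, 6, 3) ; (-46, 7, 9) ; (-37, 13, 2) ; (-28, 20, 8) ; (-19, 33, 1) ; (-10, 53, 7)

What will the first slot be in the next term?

First slot: +9 each step; -55, -46, -37, -28, -19, -10 → -1.
Second slot: each term is the sum of the two before it, so 6, 7, 13, 20, 33, 53 → 86.
Third slot: alternating steps +6, −7, +6, −7, …, so 3, 9, 2, 8, 1, 7 → 0.

-1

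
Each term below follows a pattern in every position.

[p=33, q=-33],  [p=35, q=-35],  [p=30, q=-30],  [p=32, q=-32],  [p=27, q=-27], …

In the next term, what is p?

P: alternating steps +2, −5, +2, −5, …, so 33, 35, 30, 32, 27 → 29.
Q: always the negative of the p, so -33, -35, -30, -32, -27 → -29.

29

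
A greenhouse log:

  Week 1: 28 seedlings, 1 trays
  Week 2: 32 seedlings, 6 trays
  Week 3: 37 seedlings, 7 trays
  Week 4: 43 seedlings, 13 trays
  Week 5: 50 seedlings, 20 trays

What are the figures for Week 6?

Seedlings: differences are 4, 5, 6, … (increasing by 1 each time), so 28, 32, 37, 43, 50 → 58.
Trays goes 1, 6, 7, 13, 20 → 33 (each term is the sum of the two before it).
So the next row is 58 seedlings, 33 trays.

58 seedlings, 33 trays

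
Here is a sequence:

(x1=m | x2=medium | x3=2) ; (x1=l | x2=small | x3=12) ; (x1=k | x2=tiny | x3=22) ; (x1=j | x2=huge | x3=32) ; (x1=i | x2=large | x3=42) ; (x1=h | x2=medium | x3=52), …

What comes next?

(x1=g | x2=small | x3=62)

X1: letters move back 1 place in the alphabet, so m, l, k, j, i, h → g.
X2 — repeats medium → small → tiny → huge → large: medium, small, tiny, huge, large, medium → small.
For the x3, +10 each step: 2, 12, 22, 32, 42, 52 → 62.
Combining the parts gives (x1=g | x2=small | x3=62).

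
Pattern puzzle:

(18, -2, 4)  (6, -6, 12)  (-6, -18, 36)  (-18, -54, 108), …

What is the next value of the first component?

First component: −12 each step; 18, 6, -6, -18 → -30.

-30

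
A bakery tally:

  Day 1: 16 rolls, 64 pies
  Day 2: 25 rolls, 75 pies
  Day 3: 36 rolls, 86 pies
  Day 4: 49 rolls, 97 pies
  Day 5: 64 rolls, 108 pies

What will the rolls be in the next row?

Rolls: perfect squares: 4², 5², 6², …, so 16, 25, 36, 49, 64 → 81.

81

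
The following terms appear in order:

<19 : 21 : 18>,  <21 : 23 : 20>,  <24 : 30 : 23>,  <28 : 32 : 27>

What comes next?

<33 : 39 : 32>

First slot: differences are 2, 3, 4, … (increasing by 1 each time), so 19, 21, 24, 28 → 33.
Second slot: alternating steps +2, +7, +2, +7, …; 21, 23, 30, 32 → 39.
Third slot goes 18, 20, 23, 27 → 32 (always 1 less than the first slot).
Combining the parts gives <33 : 39 : 32>.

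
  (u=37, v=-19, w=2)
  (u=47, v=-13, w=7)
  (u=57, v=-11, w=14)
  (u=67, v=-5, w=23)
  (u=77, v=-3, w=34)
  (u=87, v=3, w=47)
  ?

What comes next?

For the u, +10 each step: 37, 47, 57, 67, 77, 87 → 97.
V goes -19, -13, -11, -5, -3, 3 → 5 (alternating steps +6, +2, +6, +2, …).
W: 2, 7, 14, 23, 34, 47 → 62 (differences are 5, 7, 9, … (increasing by 2 each time)).
Putting it together: (u=97, v=5, w=62).

(u=97, v=5, w=62)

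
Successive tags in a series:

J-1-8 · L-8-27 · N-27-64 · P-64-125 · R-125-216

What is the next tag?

Letter — letters move forward 2 places in the alphabet: J, L, N, P, R → T.
Second component goes 1, 8, 27, 64, 125 → 216 (perfect cubes: 1³, 2³, 3³, …).
Third component goes 8, 27, 64, 125, 216 → 343 (perfect cubes: 2³, 3³, 4³, …).
Combining the parts gives T-216-343.

T-216-343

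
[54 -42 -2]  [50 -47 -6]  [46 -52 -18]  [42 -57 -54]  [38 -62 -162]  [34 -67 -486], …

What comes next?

First entry: −4 each step, so 54, 50, 46, 42, 38, 34 → 30.
Second entry: −5 each step; -42, -47, -52, -57, -62, -67 → -72.
For the third entry, ×3 each step: -2, -6, -18, -54, -162, -486 → -1458.
So the next triple is [30 -72 -1458].

[30 -72 -1458]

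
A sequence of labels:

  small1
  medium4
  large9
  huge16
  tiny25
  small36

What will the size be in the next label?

Size: repeats small → medium → large → huge → tiny, so small, medium, large, huge, tiny, small → medium.

medium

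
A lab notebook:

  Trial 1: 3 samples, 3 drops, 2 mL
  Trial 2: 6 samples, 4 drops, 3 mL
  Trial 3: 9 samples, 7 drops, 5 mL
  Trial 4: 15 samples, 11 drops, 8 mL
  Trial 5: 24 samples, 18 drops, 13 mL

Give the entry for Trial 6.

39 samples, 29 drops, 21 mL

Samples: each term is the sum of the two before it; 3, 6, 9, 15, 24 → 39.
Drops: each term is the sum of the two before it; 3, 4, 7, 11, 18 → 29.
ML: each term is the sum of the two before it; 2, 3, 5, 8, 13 → 21.
Putting it together: 39 samples, 29 drops, 21 mL.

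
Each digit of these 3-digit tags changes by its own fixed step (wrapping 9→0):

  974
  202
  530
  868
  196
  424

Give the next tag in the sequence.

First digit: +3 each step, mod 10, so 9, 2, 5, 8, 1, 4 → 7.
Second digit: +3 each step, mod 10, so 7, 0, 3, 6, 9, 2 → 5.
Third digit goes 4, 2, 0, 8, 6, 4 → 2 (−2 each step, mod 10).
Combining the parts gives 752.

752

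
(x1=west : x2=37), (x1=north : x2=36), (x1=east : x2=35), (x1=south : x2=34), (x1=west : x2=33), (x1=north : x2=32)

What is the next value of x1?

east

X1: repeats west → north → east → south; west, north, east, south, west, north → east.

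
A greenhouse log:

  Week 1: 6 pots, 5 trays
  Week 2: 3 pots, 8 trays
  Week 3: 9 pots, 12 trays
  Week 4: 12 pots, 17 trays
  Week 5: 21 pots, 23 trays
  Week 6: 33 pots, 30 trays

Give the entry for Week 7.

54 pots, 38 trays

Pots: each term is the sum of the two before it, so 6, 3, 9, 12, 21, 33 → 54.
For the trays, differences are 3, 4, 5, … (increasing by 1 each time): 5, 8, 12, 17, 23, 30 → 38.
Combining the parts gives 54 pots, 38 trays.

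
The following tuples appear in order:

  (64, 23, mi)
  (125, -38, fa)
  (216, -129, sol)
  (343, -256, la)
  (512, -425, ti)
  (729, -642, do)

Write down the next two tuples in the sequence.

First value goes 64, 125, 216, 343, 512, 729 → 1000 → 1331 (perfect cubes: 4³, 5³, 6³, …).
Second value: 23, -38, -129, -256, -425, -642 → -913 → -1244 (together with the first value always sums to 87).
Note: runs through the solfège scale do→ti; mi, fa, sol, la, ti, do → re → mi.
Putting the parts together: (1000, -913, re) and then (1331, -1244, mi).

(1000, -913, re), (1331, -1244, mi)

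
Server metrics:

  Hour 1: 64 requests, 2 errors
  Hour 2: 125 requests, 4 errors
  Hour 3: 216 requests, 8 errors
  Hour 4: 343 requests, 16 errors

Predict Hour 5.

Requests goes 64, 125, 216, 343 → 512 (perfect cubes: 4³, 5³, 6³, …).
Errors — ×2 each step: 2, 4, 8, 16 → 32.
Combining the parts gives 512 requests, 32 errors.

512 requests, 32 errors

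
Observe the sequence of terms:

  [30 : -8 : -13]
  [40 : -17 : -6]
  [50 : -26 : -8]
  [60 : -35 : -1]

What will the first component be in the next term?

70

First component goes 30, 40, 50, 60 → 70 (+10 each step).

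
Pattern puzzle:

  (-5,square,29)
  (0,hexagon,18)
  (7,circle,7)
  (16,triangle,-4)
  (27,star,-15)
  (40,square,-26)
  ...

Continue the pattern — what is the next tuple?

(55,hexagon,-37)

First entry: differences are 5, 7, 9, … (increasing by 2 each time); -5, 0, 7, 16, 27, 40 → 55.
Shape: square, hexagon, circle, triangle, star, square → hexagon (repeats square → hexagon → circle → triangle → star).
Third entry: 29, 18, 7, -4, -15, -26 → -37 (−11 each step).
Putting it together: (55,hexagon,-37).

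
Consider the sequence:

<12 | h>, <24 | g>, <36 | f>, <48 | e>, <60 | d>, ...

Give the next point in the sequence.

<72 | c>

First component: +12 each step, so 12, 24, 36, 48, 60 → 72.
For the letter, letters move back 1 place in the alphabet: h, g, f, e, d → c.
Combining the parts gives <72 | c>.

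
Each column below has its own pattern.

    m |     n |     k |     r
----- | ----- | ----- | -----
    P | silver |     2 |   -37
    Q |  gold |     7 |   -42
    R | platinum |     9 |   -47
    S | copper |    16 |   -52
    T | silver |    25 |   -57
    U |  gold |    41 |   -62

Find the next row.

Column m: letters move forward 1 place in the alphabet, so P, Q, R, S, T, U → V.
Column n: silver, gold, platinum, copper, silver, gold → platinum (repeats silver → gold → platinum → copper).
Column k: each term is the sum of the two before it; 2, 7, 9, 16, 25, 41 → 66.
Column r — −5 each step: -37, -42, -47, -52, -57, -62 → -67.
Combining the parts gives V  platinum  66  -67.

V  platinum  66  -67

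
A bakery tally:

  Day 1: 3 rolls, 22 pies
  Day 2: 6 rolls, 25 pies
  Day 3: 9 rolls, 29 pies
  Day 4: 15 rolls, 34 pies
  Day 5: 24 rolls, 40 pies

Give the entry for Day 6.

Rolls — each term is the sum of the two before it: 3, 6, 9, 15, 24 → 39.
Pies goes 22, 25, 29, 34, 40 → 47 (differences are 3, 4, 5, … (increasing by 1 each time)).
Putting it together: 39 rolls, 47 pies.

39 rolls, 47 pies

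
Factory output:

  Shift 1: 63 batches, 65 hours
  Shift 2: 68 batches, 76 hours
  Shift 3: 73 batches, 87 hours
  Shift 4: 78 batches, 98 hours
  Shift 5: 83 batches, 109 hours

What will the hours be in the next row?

For the hours, +11 each step: 65, 76, 87, 98, 109 → 120.

120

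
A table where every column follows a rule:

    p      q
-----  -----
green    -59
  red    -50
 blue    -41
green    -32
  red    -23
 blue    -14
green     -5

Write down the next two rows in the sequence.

Column p — repeats green → red → blue: green, red, blue, green, red, blue, green → red → blue.
For the column q, +9 each step: -59, -50, -41, -32, -23, -14, -5 → 4 → 13.
Putting the parts together: red  4 and then blue  13.

red  4; blue  13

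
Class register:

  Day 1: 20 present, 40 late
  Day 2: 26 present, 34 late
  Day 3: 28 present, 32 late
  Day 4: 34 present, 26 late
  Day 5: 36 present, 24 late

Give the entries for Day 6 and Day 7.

Present goes 20, 26, 28, 34, 36 → 42 → 44 (alternating steps +6, +2, +6, +2, …).
Late: together with the present always sums to 60; 40, 34, 32, 26, 24 → 18 → 16.
Putting the parts together: 42 present, 18 late and then 44 present, 16 late.

42 present, 18 late; 44 present, 16 late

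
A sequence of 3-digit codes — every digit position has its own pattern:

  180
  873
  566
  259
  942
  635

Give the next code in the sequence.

328

First digit: −3 each step, mod 10, so 1, 8, 5, 2, 9, 6 → 3.
Second digit: 8, 7, 6, 5, 4, 3 → 2 (−1 each step, mod 10).
Third digit: +3 each step, mod 10; 0, 3, 6, 9, 2, 5 → 8.
Putting it together: 328.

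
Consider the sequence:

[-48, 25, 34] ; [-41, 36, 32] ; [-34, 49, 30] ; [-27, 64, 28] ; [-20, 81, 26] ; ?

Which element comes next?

For the first part, +7 each step: -48, -41, -34, -27, -20 → -13.
Second part: perfect squares: 5², 6², 7², …, so 25, 36, 49, 64, 81 → 100.
Third part — −2 each step: 34, 32, 30, 28, 26 → 24.
Combining the parts gives [-13, 100, 24].

[-13, 100, 24]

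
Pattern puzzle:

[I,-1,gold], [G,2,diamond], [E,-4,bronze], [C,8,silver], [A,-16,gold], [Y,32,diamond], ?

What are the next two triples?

Letter: letters move back 2 places in the alphabet, wrapping A→Z; I, G, E, C, A, Y → W → U.
Second coordinate — ×(-2) each step: -1, 2, -4, 8, -16, 32 → -64 → 128.
Rank: repeats gold → diamond → bronze → silver; gold, diamond, bronze, silver, gold, diamond → bronze → silver.
Putting the parts together: [W,-64,bronze] and then [U,128,silver].

[W,-64,bronze], [U,128,silver]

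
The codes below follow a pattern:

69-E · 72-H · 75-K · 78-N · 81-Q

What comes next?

For the first component, +3 each step: 69, 72, 75, 78, 81 → 84.
Letter: E, H, K, N, Q → T (letters move forward 3 places in the alphabet).
So the next code is 84-T.

84-T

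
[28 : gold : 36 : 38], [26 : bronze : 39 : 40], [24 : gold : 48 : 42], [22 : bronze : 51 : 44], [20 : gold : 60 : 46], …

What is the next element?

First part — −2 each step: 28, 26, 24, 22, 20 → 18.
Rank goes gold, bronze, gold, bronze, gold → bronze (alternates gold ↔ bronze).
Third part: 36, 39, 48, 51, 60 → 63 (alternating steps +3, +9, +3, +9, …).
Fourth part: together with the first part always sums to 66, so 38, 40, 42, 44, 46 → 48.
Putting it together: [18 : bronze : 63 : 48].

[18 : bronze : 63 : 48]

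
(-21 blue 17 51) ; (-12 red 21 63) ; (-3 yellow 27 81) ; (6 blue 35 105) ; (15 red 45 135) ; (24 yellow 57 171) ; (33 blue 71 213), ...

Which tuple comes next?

(42 red 87 261)

First component: +9 each step; -21, -12, -3, 6, 15, 24, 33 → 42.
For the colour, repeats blue → red → yellow: blue, red, yellow, blue, red, yellow, blue → red.
For the third component, differences are 4, 6, 8, … (increasing by 2 each time): 17, 21, 27, 35, 45, 57, 71 → 87.
Fourth component: always 3 × the third component, so 51, 63, 81, 105, 135, 171, 213 → 261.
So the next tuple is (42 red 87 261).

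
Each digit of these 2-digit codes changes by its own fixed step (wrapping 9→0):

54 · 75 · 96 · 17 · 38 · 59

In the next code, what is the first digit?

First digit: +2 each step, mod 10, so 5, 7, 9, 1, 3, 5 → 7.
Second digit: +1 each step, mod 10; 4, 5, 6, 7, 8, 9 → 0.

7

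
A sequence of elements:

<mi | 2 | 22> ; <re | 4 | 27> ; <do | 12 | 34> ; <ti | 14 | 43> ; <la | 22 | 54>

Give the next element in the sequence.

For the note, runs backward through the solfège scale do→ti: mi, re, do, ti, la → sol.
Second slot: alternating steps +2, +8, +2, +8, …, so 2, 4, 12, 14, 22 → 24.
For the third slot, differences are 5, 7, 9, … (increasing by 2 each time): 22, 27, 34, 43, 54 → 67.
Combining the parts gives <sol | 24 | 67>.

<sol | 24 | 67>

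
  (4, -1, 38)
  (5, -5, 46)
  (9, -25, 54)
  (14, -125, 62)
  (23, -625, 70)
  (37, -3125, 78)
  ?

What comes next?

(60, -15625, 86)

First coordinate: each term is the sum of the two before it; 4, 5, 9, 14, 23, 37 → 60.
Second coordinate: ×5 each step; -1, -5, -25, -125, -625, -3125 → -15625.
Third coordinate — +8 each step: 38, 46, 54, 62, 70, 78 → 86.
Putting it together: (60, -15625, 86).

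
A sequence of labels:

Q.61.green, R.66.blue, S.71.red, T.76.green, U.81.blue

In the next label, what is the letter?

V

Letter: Q, R, S, T, U → V (letters move forward 1 place in the alphabet).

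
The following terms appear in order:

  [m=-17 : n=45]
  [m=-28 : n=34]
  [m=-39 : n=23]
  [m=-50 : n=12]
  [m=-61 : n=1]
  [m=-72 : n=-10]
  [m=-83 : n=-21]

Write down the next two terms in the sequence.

M: −11 each step; -17, -28, -39, -50, -61, -72, -83 → -94 → -105.
N — −11 each step: 45, 34, 23, 12, 1, -10, -21 → -32 → -43.
So the next two terms are [m=-94 : n=-32] and [m=-105 : n=-43].

[m=-94 : n=-32], [m=-105 : n=-43]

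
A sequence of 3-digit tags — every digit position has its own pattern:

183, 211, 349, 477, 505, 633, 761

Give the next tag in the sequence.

First digit: 1, 2, 3, 4, 5, 6, 7 → 8 (+1 each step, mod 10).
Second digit: +3 each step, mod 10; 8, 1, 4, 7, 0, 3, 6 → 9.
Third digit: −2 each step, mod 10; 3, 1, 9, 7, 5, 3, 1 → 9.
Combining the parts gives 899.

899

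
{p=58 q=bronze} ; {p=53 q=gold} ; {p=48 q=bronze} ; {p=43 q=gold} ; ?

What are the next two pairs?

{p=38 q=bronze}, {p=33 q=gold}

P: −5 each step, so 58, 53, 48, 43 → 38 → 33.
Q goes bronze, gold, bronze, gold → bronze → gold (alternates bronze ↔ gold).
So the next two pairs are {p=38 q=bronze} and {p=33 q=gold}.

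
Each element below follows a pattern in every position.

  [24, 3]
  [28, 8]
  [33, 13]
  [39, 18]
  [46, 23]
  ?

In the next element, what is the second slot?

28

First slot goes 24, 28, 33, 39, 46 → 54 (differences are 4, 5, 6, … (increasing by 1 each time)).
For the second slot, +5 each step: 3, 8, 13, 18, 23 → 28.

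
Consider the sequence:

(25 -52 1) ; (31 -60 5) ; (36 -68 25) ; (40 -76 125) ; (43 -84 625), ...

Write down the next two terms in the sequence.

(45 -92 3125), (46 -100 15625)

First value goes 25, 31, 36, 40, 43 → 45 → 46 (differences are 6, 5, 4, … (decreasing by 1 each time)).
Second value: −8 each step; -52, -60, -68, -76, -84 → -92 → -100.
Third value: ×5 each step; 1, 5, 25, 125, 625 → 3125 → 15625.
So the next two terms are (45 -92 3125) and (46 -100 15625).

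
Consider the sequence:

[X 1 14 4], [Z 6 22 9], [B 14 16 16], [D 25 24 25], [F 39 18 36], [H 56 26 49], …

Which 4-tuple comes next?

[J 76 20 64]

Letter goes X, Z, B, D, F, H → J (letters move forward 2 places in the alphabet, wrapping Z→A).
Second value: differences are 5, 8, 11, … (increasing by 3 each time), so 1, 6, 14, 25, 39, 56 → 76.
Third value: alternating steps +8, −6, +8, −6, …; 14, 22, 16, 24, 18, 26 → 20.
Fourth value — perfect squares: 2², 3², 4², …: 4, 9, 16, 25, 36, 49 → 64.
So the next 4-tuple is [J 76 20 64].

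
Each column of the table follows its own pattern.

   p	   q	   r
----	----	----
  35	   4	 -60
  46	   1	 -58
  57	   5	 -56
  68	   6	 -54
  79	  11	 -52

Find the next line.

Column p — +11 each step: 35, 46, 57, 68, 79 → 90.
For the column q, each term is the sum of the two before it: 4, 1, 5, 6, 11 → 17.
Column r goes -60, -58, -56, -54, -52 → -50 (+2 each step).
Putting it together: 90  17  -50.

90  17  -50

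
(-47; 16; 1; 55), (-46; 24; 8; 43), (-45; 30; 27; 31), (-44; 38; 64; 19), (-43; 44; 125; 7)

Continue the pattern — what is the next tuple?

(-42; 52; 216; -5)

First part goes -47, -46, -45, -44, -43 → -42 (+1 each step).
Second part goes 16, 24, 30, 38, 44 → 52 (alternating steps +8, +6, +8, +6, …).
Third part — perfect cubes: 1³, 2³, 3³, …: 1, 8, 27, 64, 125 → 216.
Fourth part: 55, 43, 31, 19, 7 → -5 (−12 each step).
Putting it together: (-42; 52; 216; -5).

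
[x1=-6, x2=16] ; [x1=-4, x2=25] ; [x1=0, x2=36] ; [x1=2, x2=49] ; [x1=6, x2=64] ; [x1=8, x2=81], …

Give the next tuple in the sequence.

[x1=12, x2=100]

X1: -6, -4, 0, 2, 6, 8 → 12 (alternating steps +2, +4, +2, +4, …).
X2: perfect squares: 4², 5², 6², …; 16, 25, 36, 49, 64, 81 → 100.
Combining the parts gives [x1=12, x2=100].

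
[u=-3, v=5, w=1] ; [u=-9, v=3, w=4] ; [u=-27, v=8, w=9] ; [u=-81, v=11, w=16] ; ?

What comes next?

For the u, ×3 each step: -3, -9, -27, -81 → -243.
V — each term is the sum of the two before it: 5, 3, 8, 11 → 19.
W: perfect squares: 1², 2², 3², …; 1, 4, 9, 16 → 25.
Putting it together: [u=-243, v=19, w=25].

[u=-243, v=19, w=25]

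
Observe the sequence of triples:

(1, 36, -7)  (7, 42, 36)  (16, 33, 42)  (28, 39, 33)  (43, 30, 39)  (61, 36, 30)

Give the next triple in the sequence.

First slot — differences are 6, 9, 12, … (increasing by 3 each time): 1, 7, 16, 28, 43, 61 → 82.
Second slot — alternating steps +6, −9, +6, −9, …: 36, 42, 33, 39, 30, 36 → 27.
Third slot goes -7, 36, 42, 33, 39, 30 → 36 (always the previous value of the second slot).
Combining the parts gives (82, 27, 36).

(82, 27, 36)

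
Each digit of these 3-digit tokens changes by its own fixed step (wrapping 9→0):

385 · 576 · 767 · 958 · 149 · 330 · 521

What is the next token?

First digit — +2 each step, mod 10: 3, 5, 7, 9, 1, 3, 5 → 7.
For the second digit, −1 each step, mod 10: 8, 7, 6, 5, 4, 3, 2 → 1.
Third digit: +1 each step, mod 10, so 5, 6, 7, 8, 9, 0, 1 → 2.
Combining the parts gives 712.

712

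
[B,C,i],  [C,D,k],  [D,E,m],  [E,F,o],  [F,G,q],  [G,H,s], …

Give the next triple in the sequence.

First letter: letters move forward 1 place in the alphabet, so B, C, D, E, F, G → H.
For the second letter, letters move forward 1 place in the alphabet: C, D, E, F, G, H → I.
Third letter goes i, k, m, o, q, s → u (letters move forward 2 places in the alphabet).
Combining the parts gives [H,I,u].

[H,I,u]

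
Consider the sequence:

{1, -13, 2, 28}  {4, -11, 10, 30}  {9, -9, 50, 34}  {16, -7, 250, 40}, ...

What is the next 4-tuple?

{25, -5, 1250, 48}

First part: 1, 4, 9, 16 → 25 (perfect squares: 1², 2², 3², …).
Second part — +2 each step: -13, -11, -9, -7 → -5.
For the third part, ×5 each step: 2, 10, 50, 250 → 1250.
Fourth part: differences are 2, 4, 6, … (increasing by 2 each time), so 28, 30, 34, 40 → 48.
Putting it together: {25, -5, 1250, 48}.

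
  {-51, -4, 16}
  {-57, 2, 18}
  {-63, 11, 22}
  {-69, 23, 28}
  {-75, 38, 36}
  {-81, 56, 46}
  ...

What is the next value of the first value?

First value: -51, -57, -63, -69, -75, -81 → -87 (−6 each step).

-87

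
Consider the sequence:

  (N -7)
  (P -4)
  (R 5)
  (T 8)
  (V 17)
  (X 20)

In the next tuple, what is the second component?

29

Letter: letters move forward 2 places in the alphabet, so N, P, R, T, V, X → Z.
Second component: -7, -4, 5, 8, 17, 20 → 29 (alternating steps +3, +9, +3, +9, …).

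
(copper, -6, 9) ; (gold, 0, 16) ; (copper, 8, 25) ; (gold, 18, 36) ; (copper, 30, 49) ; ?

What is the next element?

Metal: copper, gold, copper, gold, copper → gold (alternates copper ↔ gold).
For the second slot, differences are 6, 8, 10, … (increasing by 2 each time): -6, 0, 8, 18, 30 → 44.
Third slot — perfect squares: 3², 4², 5², …: 9, 16, 25, 36, 49 → 64.
So the next element is (gold, 44, 64).

(gold, 44, 64)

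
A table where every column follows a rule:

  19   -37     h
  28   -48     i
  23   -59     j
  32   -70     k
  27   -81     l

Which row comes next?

First component: alternating steps +9, −5, +9, −5, …; 19, 28, 23, 32, 27 → 36.
For the second component, −11 each step: -37, -48, -59, -70, -81 → -92.
Letter: letters move forward 1 place in the alphabet, so h, i, j, k, l → m.
Putting it together: 36  -92  m.

36  -92  m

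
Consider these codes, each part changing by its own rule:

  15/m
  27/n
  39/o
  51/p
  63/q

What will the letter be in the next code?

r

Letter: letters move forward 1 place in the alphabet, so m, n, o, p, q → r.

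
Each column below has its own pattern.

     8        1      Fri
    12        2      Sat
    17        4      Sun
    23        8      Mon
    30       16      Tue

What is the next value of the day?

Wed

Day: runs through the weekdays Mon→Sun, so Fri, Sat, Sun, Mon, Tue → Wed.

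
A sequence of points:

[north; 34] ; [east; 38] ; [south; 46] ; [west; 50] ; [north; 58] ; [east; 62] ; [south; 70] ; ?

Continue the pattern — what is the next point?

[west; 74]

Direction goes north, east, south, west, north, east, south → west (repeats north → east → south → west).
For the second value, alternating steps +4, +8, +4, +8, …: 34, 38, 46, 50, 58, 62, 70 → 74.
Putting it together: [west; 74].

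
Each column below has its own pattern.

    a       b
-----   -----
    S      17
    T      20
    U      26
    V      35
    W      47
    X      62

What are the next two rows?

Y  80; Z  101

Column a: letters move forward 1 place in the alphabet; S, T, U, V, W, X → Y → Z.
Column b: differences are 3, 6, 9, … (increasing by 3 each time); 17, 20, 26, 35, 47, 62 → 80 → 101.
So the next two rows are Y  80 and Z  101.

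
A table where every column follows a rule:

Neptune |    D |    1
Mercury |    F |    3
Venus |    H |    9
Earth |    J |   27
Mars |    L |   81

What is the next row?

For the planet, runs through the planets Mercury→Neptune: Neptune, Mercury, Venus, Earth, Mars → Jupiter.
Letter goes D, F, H, J, L → N (letters move forward 2 places in the alphabet).
Third component goes 1, 3, 9, 27, 81 → 243 (×3 each step).
So the next row is Jupiter  N  243.

Jupiter  N  243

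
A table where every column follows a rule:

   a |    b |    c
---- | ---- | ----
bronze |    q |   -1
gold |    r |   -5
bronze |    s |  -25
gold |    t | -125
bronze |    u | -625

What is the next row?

For the column a, alternates bronze ↔ gold: bronze, gold, bronze, gold, bronze → gold.
Column b: letters move forward 1 place in the alphabet, so q, r, s, t, u → v.
Column c goes -1, -5, -25, -125, -625 → -3125 (×5 each step).
Combining the parts gives gold  v  -3125.

gold  v  -3125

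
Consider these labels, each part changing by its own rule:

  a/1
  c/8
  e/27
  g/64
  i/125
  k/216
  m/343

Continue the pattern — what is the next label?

o/512

Letter goes a, c, e, g, i, k, m → o (letters move forward 2 places in the alphabet).
Second component — perfect cubes: 1³, 2³, 3³, …: 1, 8, 27, 64, 125, 216, 343 → 512.
So the next label is o/512.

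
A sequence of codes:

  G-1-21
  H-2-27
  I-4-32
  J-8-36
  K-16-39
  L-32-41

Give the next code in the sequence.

For the letter, letters move forward 1 place in the alphabet: G, H, I, J, K, L → M.
Second component goes 1, 2, 4, 8, 16, 32 → 64 (×2 each step).
Third component: differences are 6, 5, 4, … (decreasing by 1 each time), so 21, 27, 32, 36, 39, 41 → 42.
So the next code is M-64-42.

M-64-42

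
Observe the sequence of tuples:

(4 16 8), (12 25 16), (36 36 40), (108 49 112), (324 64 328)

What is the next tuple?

(972 81 976)

First entry: 4, 12, 36, 108, 324 → 972 (×3 each step).
For the second entry, perfect squares: 4², 5², 6², …: 16, 25, 36, 49, 64 → 81.
Third entry: always 4 more than the first entry, so 8, 16, 40, 112, 328 → 976.
Combining the parts gives (972 81 976).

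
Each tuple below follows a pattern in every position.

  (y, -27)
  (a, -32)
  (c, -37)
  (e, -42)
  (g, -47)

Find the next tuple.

(i, -52)

Letter: letters move forward 2 places in the alphabet, wrapping Z→A; y, a, c, e, g → i.
Second component goes -27, -32, -37, -42, -47 → -52 (−5 each step).
Combining the parts gives (i, -52).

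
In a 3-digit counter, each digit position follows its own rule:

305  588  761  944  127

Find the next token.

300

First digit: +2 each step, mod 10, so 3, 5, 7, 9, 1 → 3.
For the second digit, −2 each step, mod 10: 0, 8, 6, 4, 2 → 0.
Third digit: +3 each step, mod 10, so 5, 8, 1, 4, 7 → 0.
Putting it together: 300.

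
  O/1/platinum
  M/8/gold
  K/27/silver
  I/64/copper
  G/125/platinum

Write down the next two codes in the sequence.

E/216/gold, C/343/silver

Letter: O, M, K, I, G → E → C (letters move back 2 places in the alphabet).
Second component — perfect cubes: 1³, 2³, 3³, …: 1, 8, 27, 64, 125 → 216 → 343.
For the metal, repeats platinum → gold → silver → copper: platinum, gold, silver, copper, platinum → gold → silver.
Putting the parts together: E/216/gold and then C/343/silver.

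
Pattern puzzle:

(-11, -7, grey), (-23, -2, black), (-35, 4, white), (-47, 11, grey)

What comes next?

(-59, 19, black)

First slot: −12 each step, so -11, -23, -35, -47 → -59.
Second slot — differences are 5, 6, 7, … (increasing by 1 each time): -7, -2, 4, 11 → 19.
Shade goes grey, black, white, grey → black (repeats grey → black → white).
Putting it together: (-59, 19, black).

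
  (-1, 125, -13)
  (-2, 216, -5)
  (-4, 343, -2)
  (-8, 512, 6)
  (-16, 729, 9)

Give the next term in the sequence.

For the first entry, ×2 each step: -1, -2, -4, -8, -16 → -32.
Second entry: perfect cubes: 5³, 6³, 7³, …, so 125, 216, 343, 512, 729 → 1000.
Third entry goes -13, -5, -2, 6, 9 → 17 (alternating steps +8, +3, +8, +3, …).
Putting it together: (-32, 1000, 17).

(-32, 1000, 17)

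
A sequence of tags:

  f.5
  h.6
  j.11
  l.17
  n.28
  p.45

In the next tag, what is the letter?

Letter: letters move forward 2 places in the alphabet, so f, h, j, l, n, p → r.

r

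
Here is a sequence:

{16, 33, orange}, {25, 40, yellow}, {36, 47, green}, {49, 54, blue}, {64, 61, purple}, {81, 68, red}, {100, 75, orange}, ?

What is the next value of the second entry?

82

Second entry: +7 each step, so 33, 40, 47, 54, 61, 68, 75 → 82.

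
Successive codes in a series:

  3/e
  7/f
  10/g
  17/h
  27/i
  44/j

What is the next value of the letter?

k

Letter — letters move forward 1 place in the alphabet: e, f, g, h, i, j → k.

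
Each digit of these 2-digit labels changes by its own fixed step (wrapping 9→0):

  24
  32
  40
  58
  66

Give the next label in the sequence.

74

For the first digit, +1 each step, mod 10: 2, 3, 4, 5, 6 → 7.
Second digit goes 4, 2, 0, 8, 6 → 4 (−2 each step, mod 10).
Combining the parts gives 74.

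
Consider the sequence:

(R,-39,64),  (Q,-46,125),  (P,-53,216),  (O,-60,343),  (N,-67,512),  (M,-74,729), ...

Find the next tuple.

Letter — letters move back 1 place in the alphabet: R, Q, P, O, N, M → L.
Second component: −7 each step, so -39, -46, -53, -60, -67, -74 → -81.
Third component goes 64, 125, 216, 343, 512, 729 → 1000 (perfect cubes: 4³, 5³, 6³, …).
So the next tuple is (L,-81,1000).

(L,-81,1000)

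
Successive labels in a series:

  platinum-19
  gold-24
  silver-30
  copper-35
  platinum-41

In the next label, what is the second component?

Metal: platinum, gold, silver, copper, platinum → gold (repeats platinum → gold → silver → copper).
Second component: 19, 24, 30, 35, 41 → 46 (alternating steps +5, +6, +5, +6, …).

46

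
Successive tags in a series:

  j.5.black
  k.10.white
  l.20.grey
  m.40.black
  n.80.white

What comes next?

Letter: letters move forward 1 place in the alphabet; j, k, l, m, n → o.
Second component: 5, 10, 20, 40, 80 → 160 (×2 each step).
Shade: repeats black → white → grey, so black, white, grey, black, white → grey.
Putting it together: o.160.grey.

o.160.grey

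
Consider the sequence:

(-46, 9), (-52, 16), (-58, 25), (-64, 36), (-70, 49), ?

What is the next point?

First entry: -46, -52, -58, -64, -70 → -76 (−6 each step).
For the second entry, perfect squares: 3², 4², 5², …: 9, 16, 25, 36, 49 → 64.
Combining the parts gives (-76, 64).

(-76, 64)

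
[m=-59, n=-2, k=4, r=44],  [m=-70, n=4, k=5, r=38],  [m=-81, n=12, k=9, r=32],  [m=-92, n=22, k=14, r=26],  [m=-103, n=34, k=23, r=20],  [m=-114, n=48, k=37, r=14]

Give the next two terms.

M: −11 each step, so -59, -70, -81, -92, -103, -114 → -125 → -136.
N: -2, 4, 12, 22, 34, 48 → 64 → 82 (differences are 6, 8, 10, … (increasing by 2 each time)).
K: each term is the sum of the two before it; 4, 5, 9, 14, 23, 37 → 60 → 97.
For the r, −6 each step: 44, 38, 32, 26, 20, 14 → 8 → 2.
Putting the parts together: [m=-125, n=64, k=60, r=8] and then [m=-136, n=82, k=97, r=2].

[m=-125, n=64, k=60, r=8], [m=-136, n=82, k=97, r=2]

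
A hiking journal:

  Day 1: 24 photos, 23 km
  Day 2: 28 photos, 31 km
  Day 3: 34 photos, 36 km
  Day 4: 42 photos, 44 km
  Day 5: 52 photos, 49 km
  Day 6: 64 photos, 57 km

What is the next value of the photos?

78

Photos — differences are 4, 6, 8, … (increasing by 2 each time): 24, 28, 34, 42, 52, 64 → 78.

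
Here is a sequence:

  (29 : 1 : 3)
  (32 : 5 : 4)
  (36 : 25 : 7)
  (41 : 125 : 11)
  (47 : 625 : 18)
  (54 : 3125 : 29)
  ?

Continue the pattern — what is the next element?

First part: differences are 3, 4, 5, … (increasing by 1 each time); 29, 32, 36, 41, 47, 54 → 62.
Second part goes 1, 5, 25, 125, 625, 3125 → 15625 (×5 each step).
Third part: each term is the sum of the two before it, so 3, 4, 7, 11, 18, 29 → 47.
Putting it together: (62 : 15625 : 47).

(62 : 15625 : 47)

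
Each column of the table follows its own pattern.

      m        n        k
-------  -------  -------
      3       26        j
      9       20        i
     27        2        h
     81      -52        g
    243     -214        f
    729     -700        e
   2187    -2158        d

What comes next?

Column m: 3, 9, 27, 81, 243, 729, 2187 → 6561 (×3 each step).
Column n: together with the column m always sums to 29, so 26, 20, 2, -52, -214, -700, -2158 → -6532.
Column k: letters move back 1 place in the alphabet; j, i, h, g, f, e, d → c.
Combining the parts gives 6561  -6532  c.

6561  -6532  c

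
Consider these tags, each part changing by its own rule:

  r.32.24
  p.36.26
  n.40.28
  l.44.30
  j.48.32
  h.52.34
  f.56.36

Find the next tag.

d.60.38

For the letter, letters move back 2 places in the alphabet: r, p, n, l, j, h, f → d.
Second component — +4 each step: 32, 36, 40, 44, 48, 52, 56 → 60.
Third component — +2 each step: 24, 26, 28, 30, 32, 34, 36 → 38.
Combining the parts gives d.60.38.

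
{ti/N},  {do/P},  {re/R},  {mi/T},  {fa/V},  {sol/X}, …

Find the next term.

{la/Z}

Note: runs through the solfège scale do→ti; ti, do, re, mi, fa, sol → la.
For the letter, letters move forward 2 places in the alphabet: N, P, R, T, V, X → Z.
Combining the parts gives {la/Z}.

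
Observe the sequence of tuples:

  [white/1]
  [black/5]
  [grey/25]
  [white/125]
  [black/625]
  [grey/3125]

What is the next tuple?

For the shade, repeats white → black → grey: white, black, grey, white, black, grey → white.
Second coordinate: ×5 each step, so 1, 5, 25, 125, 625, 3125 → 15625.
So the next tuple is [white/15625].

[white/15625]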